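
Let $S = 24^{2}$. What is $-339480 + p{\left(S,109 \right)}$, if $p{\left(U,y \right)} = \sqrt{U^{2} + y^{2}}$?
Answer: $-339480 + \sqrt{343657} \approx -3.3889 \cdot 10^{5}$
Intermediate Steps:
$S = 576$
$-339480 + p{\left(S,109 \right)} = -339480 + \sqrt{576^{2} + 109^{2}} = -339480 + \sqrt{331776 + 11881} = -339480 + \sqrt{343657}$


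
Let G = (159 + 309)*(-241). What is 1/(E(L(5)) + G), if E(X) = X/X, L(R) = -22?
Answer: -1/112787 ≈ -8.8663e-6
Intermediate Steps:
E(X) = 1
G = -112788 (G = 468*(-241) = -112788)
1/(E(L(5)) + G) = 1/(1 - 112788) = 1/(-112787) = -1/112787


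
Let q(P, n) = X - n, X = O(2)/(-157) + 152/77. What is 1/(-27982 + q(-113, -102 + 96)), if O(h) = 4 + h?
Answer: -12089/338178462 ≈ -3.5747e-5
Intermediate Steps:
X = 23402/12089 (X = (4 + 2)/(-157) + 152/77 = 6*(-1/157) + 152*(1/77) = -6/157 + 152/77 = 23402/12089 ≈ 1.9358)
q(P, n) = 23402/12089 - n
1/(-27982 + q(-113, -102 + 96)) = 1/(-27982 + (23402/12089 - (-102 + 96))) = 1/(-27982 + (23402/12089 - 1*(-6))) = 1/(-27982 + (23402/12089 + 6)) = 1/(-27982 + 95936/12089) = 1/(-338178462/12089) = -12089/338178462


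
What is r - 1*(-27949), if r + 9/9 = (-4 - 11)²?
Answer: 28173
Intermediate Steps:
r = 224 (r = -1 + (-4 - 11)² = -1 + (-15)² = -1 + 225 = 224)
r - 1*(-27949) = 224 - 1*(-27949) = 224 + 27949 = 28173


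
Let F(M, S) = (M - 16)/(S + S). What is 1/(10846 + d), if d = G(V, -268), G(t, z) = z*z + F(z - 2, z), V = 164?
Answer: 268/22155703 ≈ 1.2096e-5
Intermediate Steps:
F(M, S) = (-16 + M)/(2*S) (F(M, S) = (-16 + M)/((2*S)) = (-16 + M)*(1/(2*S)) = (-16 + M)/(2*S))
G(t, z) = z**2 + (-18 + z)/(2*z) (G(t, z) = z*z + (-16 + (z - 2))/(2*z) = z**2 + (-16 + (-2 + z))/(2*z) = z**2 + (-18 + z)/(2*z))
d = 19248975/268 (d = (-9 + (-268)**3 + (1/2)*(-268))/(-268) = -(-9 - 19248832 - 134)/268 = -1/268*(-19248975) = 19248975/268 ≈ 71825.)
1/(10846 + d) = 1/(10846 + 19248975/268) = 1/(22155703/268) = 268/22155703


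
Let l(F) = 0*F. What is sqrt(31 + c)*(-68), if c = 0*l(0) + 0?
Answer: -68*sqrt(31) ≈ -378.61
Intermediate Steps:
l(F) = 0
c = 0 (c = 0*0 + 0 = 0 + 0 = 0)
sqrt(31 + c)*(-68) = sqrt(31 + 0)*(-68) = sqrt(31)*(-68) = -68*sqrt(31)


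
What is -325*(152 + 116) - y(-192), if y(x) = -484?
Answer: -86616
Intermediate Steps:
-325*(152 + 116) - y(-192) = -325*(152 + 116) - 1*(-484) = -325*268 + 484 = -87100 + 484 = -86616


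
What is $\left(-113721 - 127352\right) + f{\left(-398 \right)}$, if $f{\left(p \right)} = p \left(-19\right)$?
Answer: $-233511$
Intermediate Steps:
$f{\left(p \right)} = - 19 p$
$\left(-113721 - 127352\right) + f{\left(-398 \right)} = \left(-113721 - 127352\right) - -7562 = -241073 + 7562 = -233511$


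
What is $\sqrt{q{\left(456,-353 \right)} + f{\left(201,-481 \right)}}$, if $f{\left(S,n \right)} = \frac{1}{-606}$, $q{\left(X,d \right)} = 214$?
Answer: $\frac{\sqrt{78587898}}{606} \approx 14.629$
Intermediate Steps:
$f{\left(S,n \right)} = - \frac{1}{606}$
$\sqrt{q{\left(456,-353 \right)} + f{\left(201,-481 \right)}} = \sqrt{214 - \frac{1}{606}} = \sqrt{\frac{129683}{606}} = \frac{\sqrt{78587898}}{606}$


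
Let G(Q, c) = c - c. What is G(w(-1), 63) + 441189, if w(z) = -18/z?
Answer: 441189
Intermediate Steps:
G(Q, c) = 0
G(w(-1), 63) + 441189 = 0 + 441189 = 441189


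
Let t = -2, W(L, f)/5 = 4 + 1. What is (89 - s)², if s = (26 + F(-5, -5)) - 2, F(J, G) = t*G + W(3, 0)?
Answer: 900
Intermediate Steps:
W(L, f) = 25 (W(L, f) = 5*(4 + 1) = 5*5 = 25)
F(J, G) = 25 - 2*G (F(J, G) = -2*G + 25 = 25 - 2*G)
s = 59 (s = (26 + (25 - 2*(-5))) - 2 = (26 + (25 + 10)) - 2 = (26 + 35) - 2 = 61 - 2 = 59)
(89 - s)² = (89 - 1*59)² = (89 - 59)² = 30² = 900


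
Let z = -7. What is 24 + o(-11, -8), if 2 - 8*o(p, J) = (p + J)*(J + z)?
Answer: -91/8 ≈ -11.375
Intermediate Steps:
o(p, J) = 1/4 - (-7 + J)*(J + p)/8 (o(p, J) = 1/4 - (p + J)*(J - 7)/8 = 1/4 - (J + p)*(-7 + J)/8 = 1/4 - (-7 + J)*(J + p)/8)
24 + o(-11, -8) = 24 + (1/4 - 1/8*(-8)**2 + (7/8)*(-8) + (7/8)*(-11) - 1/8*(-8)*(-11)) = 24 + (1/4 - 1/8*64 - 7 - 77/8 - 11) = 24 + (1/4 - 8 - 7 - 77/8 - 11) = 24 - 283/8 = -91/8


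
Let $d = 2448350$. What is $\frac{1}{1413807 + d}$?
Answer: $\frac{1}{3862157} \approx 2.5892 \cdot 10^{-7}$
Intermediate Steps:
$\frac{1}{1413807 + d} = \frac{1}{1413807 + 2448350} = \frac{1}{3862157}$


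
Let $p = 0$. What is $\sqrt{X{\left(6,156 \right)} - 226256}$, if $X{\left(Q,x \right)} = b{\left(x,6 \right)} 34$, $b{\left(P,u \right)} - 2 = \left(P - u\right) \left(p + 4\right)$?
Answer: $2 i \sqrt{51447} \approx 453.64 i$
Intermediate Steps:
$b{\left(P,u \right)} = 2 - 4 u + 4 P$ ($b{\left(P,u \right)} = 2 + \left(P - u\right) \left(0 + 4\right) = 2 + \left(P - u\right) 4 = 2 + \left(- 4 u + 4 P\right) = 2 - 4 u + 4 P$)
$X{\left(Q,x \right)} = -748 + 136 x$ ($X{\left(Q,x \right)} = \left(2 - 24 + 4 x\right) 34 = \left(-22 + 4 x\right) 34 = -748 + 136 x$)
$\sqrt{X{\left(6,156 \right)} - 226256} = \sqrt{\left(-748 + 136 \cdot 156\right) - 226256} = \sqrt{\left(-748 + 21216\right) - 226256} = \sqrt{20468 - 226256} = \sqrt{-205788} = 2 i \sqrt{51447}$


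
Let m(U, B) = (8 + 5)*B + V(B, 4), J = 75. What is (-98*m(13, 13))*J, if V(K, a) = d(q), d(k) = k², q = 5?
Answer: -1425900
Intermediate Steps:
V(K, a) = 25 (V(K, a) = 5² = 25)
m(U, B) = 25 + 13*B (m(U, B) = (8 + 5)*B + 25 = 13*B + 25 = 25 + 13*B)
(-98*m(13, 13))*J = -98*(25 + 13*13)*75 = -98*(25 + 169)*75 = -98*194*75 = -19012*75 = -1425900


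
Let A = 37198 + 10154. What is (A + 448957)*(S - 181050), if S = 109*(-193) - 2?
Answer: -100298589501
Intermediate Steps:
S = -21039 (S = -21037 - 2 = -21039)
A = 47352
(A + 448957)*(S - 181050) = (47352 + 448957)*(-21039 - 181050) = 496309*(-202089) = -100298589501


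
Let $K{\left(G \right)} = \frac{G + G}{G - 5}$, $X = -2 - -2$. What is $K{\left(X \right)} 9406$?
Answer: $0$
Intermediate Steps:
$X = 0$ ($X = -2 + 2 = 0$)
$K{\left(G \right)} = \frac{2 G}{-5 + G}$
$K{\left(X \right)} 9406 = 2 \cdot 0 \frac{1}{-5 + 0} \cdot 9406 = 2 \cdot 0 \frac{1}{-5} \cdot 9406 = 2 \cdot 0 \left(- \frac{1}{5}\right) 9406 = 0 \cdot 9406 = 0$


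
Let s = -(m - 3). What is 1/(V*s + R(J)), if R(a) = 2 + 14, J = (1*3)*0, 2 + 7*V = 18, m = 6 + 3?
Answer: 7/16 ≈ 0.43750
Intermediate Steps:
m = 9
V = 16/7 (V = -2/7 + (⅐)*18 = -2/7 + 18/7 = 16/7 ≈ 2.2857)
J = 0 (J = 3*0 = 0)
s = -6 (s = -(9 - 3) = -1*6 = -6)
R(a) = 16
1/(V*s + R(J)) = 1/((16/7)*(-6) + 16) = 1/(-96/7 + 16) = 1/(16/7) = 7/16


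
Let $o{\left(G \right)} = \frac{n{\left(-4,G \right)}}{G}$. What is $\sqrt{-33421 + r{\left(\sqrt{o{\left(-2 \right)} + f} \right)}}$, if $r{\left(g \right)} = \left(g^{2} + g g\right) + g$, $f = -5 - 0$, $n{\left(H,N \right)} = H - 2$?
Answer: $\sqrt{-33425 + i \sqrt{2}} \approx 0.004 + 182.82 i$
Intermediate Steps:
$n{\left(H,N \right)} = -2 + H$
$o{\left(G \right)} = - \frac{6}{G}$ ($o{\left(G \right)} = \frac{-2 - 4}{G} = - \frac{6}{G}$)
$f = -5$ ($f = -5 + 0 = -5$)
$r{\left(g \right)} = g + 2 g^{2}$ ($r{\left(g \right)} = \left(g^{2} + g^{2}\right) + g = 2 g^{2} + g = g + 2 g^{2}$)
$\sqrt{-33421 + r{\left(\sqrt{o{\left(-2 \right)} + f} \right)}} = \sqrt{-33421 + \sqrt{- \frac{6}{-2} - 5} \left(1 + 2 \sqrt{- \frac{6}{-2} - 5}\right)} = \sqrt{-33421 + \sqrt{\left(-6\right) \left(- \frac{1}{2}\right) - 5} \left(1 + 2 \sqrt{\left(-6\right) \left(- \frac{1}{2}\right) - 5}\right)} = \sqrt{-33421 + \sqrt{3 - 5} \left(1 + 2 \sqrt{3 - 5}\right)} = \sqrt{-33421 + \sqrt{-2} \left(1 + 2 \sqrt{-2}\right)} = \sqrt{-33421 + i \sqrt{2} \left(1 + 2 i \sqrt{2}\right)}$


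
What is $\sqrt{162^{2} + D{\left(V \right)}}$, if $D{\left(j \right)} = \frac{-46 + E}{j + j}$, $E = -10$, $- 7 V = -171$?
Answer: $\frac{2 \sqrt{21315758}}{57} \approx 162.0$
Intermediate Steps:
$V = \frac{171}{7}$ ($V = \left(- \frac{1}{7}\right) \left(-171\right) = \frac{171}{7} \approx 24.429$)
$D{\left(j \right)} = - \frac{28}{j}$ ($D{\left(j \right)} = \frac{-46 - 10}{j + j} = - \frac{56}{2 j} = - 56 \frac{1}{2 j} = - \frac{28}{j}$)
$\sqrt{162^{2} + D{\left(V \right)}} = \sqrt{162^{2} - \frac{28}{\frac{171}{7}}} = \sqrt{26244 - \frac{196}{171}} = \sqrt{\frac{4487528}{171}} = \frac{2 \sqrt{21315758}}{57}$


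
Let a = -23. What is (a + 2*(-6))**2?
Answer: 1225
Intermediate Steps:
(a + 2*(-6))**2 = (-23 + 2*(-6))**2 = (-23 - 12)**2 = (-35)**2 = 1225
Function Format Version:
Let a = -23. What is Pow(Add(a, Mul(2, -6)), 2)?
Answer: 1225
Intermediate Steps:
Pow(Add(a, Mul(2, -6)), 2) = Pow(Add(-23, Mul(2, -6)), 2) = Pow(Add(-23, -12), 2) = Pow(-35, 2) = 1225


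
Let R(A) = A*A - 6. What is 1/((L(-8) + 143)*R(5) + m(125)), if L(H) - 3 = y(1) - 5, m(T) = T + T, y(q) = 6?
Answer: 1/3043 ≈ 0.00032862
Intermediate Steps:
m(T) = 2*T
R(A) = -6 + A**2 (R(A) = A**2 - 6 = -6 + A**2)
L(H) = 4 (L(H) = 3 + (6 - 5) = 3 + 1 = 4)
1/((L(-8) + 143)*R(5) + m(125)) = 1/((4 + 143)*(-6 + 5**2) + 2*125) = 1/(147*(-6 + 25) + 250) = 1/(147*19 + 250) = 1/(2793 + 250) = 1/3043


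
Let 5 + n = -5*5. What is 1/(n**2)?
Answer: 1/900 ≈ 0.0011111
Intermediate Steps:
n = -30 (n = -5 - 5*5 = -5 - 25 = -30)
1/(n**2) = 1/((-30)**2) = 1/900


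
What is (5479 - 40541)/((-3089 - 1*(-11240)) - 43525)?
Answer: 17531/17687 ≈ 0.99118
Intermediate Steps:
(5479 - 40541)/((-3089 - 1*(-11240)) - 43525) = -35062/((-3089 + 11240) - 43525) = -35062/(8151 - 43525) = -35062/(-35374) = -35062*(-1/35374) = 17531/17687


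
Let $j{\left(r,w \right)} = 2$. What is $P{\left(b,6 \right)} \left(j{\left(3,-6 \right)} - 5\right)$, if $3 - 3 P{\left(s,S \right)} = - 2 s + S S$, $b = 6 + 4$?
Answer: $13$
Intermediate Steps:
$b = 10$
$P{\left(s,S \right)} = 1 - \frac{S^{2}}{3} + \frac{2 s}{3}$ ($P{\left(s,S \right)} = 1 - \frac{- 2 s + S S}{3} = 1 - \frac{- 2 s + S^{2}}{3} = 1 - \frac{S^{2} - 2 s}{3} = 1 - \left(- \frac{2 s}{3} + \frac{S^{2}}{3}\right) = 1 - \frac{S^{2}}{3} + \frac{2 s}{3}$)
$P{\left(b,6 \right)} \left(j{\left(3,-6 \right)} - 5\right) = \left(1 - \frac{6^{2}}{3} + \frac{2}{3} \cdot 10\right) \left(2 - 5\right) = \left(1 - 12 + \frac{20}{3}\right) \left(-3\right) = \left(- \frac{13}{3}\right) \left(-3\right) = 13$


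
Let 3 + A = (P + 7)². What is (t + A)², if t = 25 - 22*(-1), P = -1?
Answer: 6400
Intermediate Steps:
t = 47 (t = 25 + 22 = 47)
A = 33 (A = -3 + (-1 + 7)² = -3 + 6² = -3 + 36 = 33)
(t + A)² = (47 + 33)² = 80² = 6400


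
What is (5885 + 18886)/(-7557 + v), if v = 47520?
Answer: 8257/13321 ≈ 0.61985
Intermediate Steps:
(5885 + 18886)/(-7557 + v) = (5885 + 18886)/(-7557 + 47520) = 24771/39963 = 24771*(1/39963) = 8257/13321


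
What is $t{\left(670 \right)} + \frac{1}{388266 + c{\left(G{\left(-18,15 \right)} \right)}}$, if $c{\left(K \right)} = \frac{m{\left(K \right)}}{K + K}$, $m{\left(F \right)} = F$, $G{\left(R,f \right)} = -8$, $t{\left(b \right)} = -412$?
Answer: $- \frac{319931594}{776533} \approx -412.0$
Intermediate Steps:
$c{\left(K \right)} = \frac{1}{2}$ ($c{\left(K \right)} = \frac{K}{K + K} = \frac{K}{2 K} = K \frac{1}{2 K} = \frac{1}{2}$)
$t{\left(670 \right)} + \frac{1}{388266 + c{\left(G{\left(-18,15 \right)} \right)}} = -412 + \frac{1}{388266 + \frac{1}{2}} = -412 + \frac{1}{\frac{776533}{2}} = -412 + \frac{2}{776533} = - \frac{319931594}{776533}$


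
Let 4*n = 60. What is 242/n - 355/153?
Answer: 10567/765 ≈ 13.813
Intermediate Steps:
n = 15 (n = (¼)*60 = 15)
242/n - 355/153 = 242/15 - 355/153 = 10567/765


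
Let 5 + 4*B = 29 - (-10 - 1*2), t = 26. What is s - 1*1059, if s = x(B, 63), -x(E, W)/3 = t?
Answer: -1137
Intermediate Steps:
B = 9 (B = -5/4 + (29 - (-10 - 1*2))/4 = -5/4 + (29 - (-10 - 2))/4 = -5/4 + (29 - 1*(-12))/4 = -5/4 + (29 + 12)/4 = -5/4 + (¼)*41 = -5/4 + 41/4 = 9)
x(E, W) = -78 (x(E, W) = -3*26 = -78)
s = -78
s - 1*1059 = -78 - 1*1059 = -78 - 1059 = -1137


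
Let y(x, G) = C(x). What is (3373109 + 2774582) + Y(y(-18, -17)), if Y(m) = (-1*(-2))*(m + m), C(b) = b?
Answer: 6147619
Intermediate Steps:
y(x, G) = x
Y(m) = 4*m (Y(m) = 2*(2*m) = 4*m)
(3373109 + 2774582) + Y(y(-18, -17)) = (3373109 + 2774582) + 4*(-18) = 6147691 - 72 = 6147619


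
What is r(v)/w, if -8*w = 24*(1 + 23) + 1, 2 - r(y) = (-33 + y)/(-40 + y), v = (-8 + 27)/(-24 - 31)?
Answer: -2976/182909 ≈ -0.016270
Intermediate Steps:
v = -19/55 (v = 19/(-55) = 19*(-1/55) = -19/55 ≈ -0.34545)
r(y) = 2 - (-33 + y)/(-40 + y)
w = -577/8 (w = -(24*(1 + 23) + 1)/8 = -(24*24 + 1)/8 = -(576 + 1)/8 = -⅛*577 = -577/8 ≈ -72.125)
r(v)/w = ((-47 - 19/55)/(-40 - 19/55))/(-577/8) = (-2604/55/(-2219/55))*(-8/577) = -55/2219*(-2604/55)*(-8/577) = (372/317)*(-8/577) = -2976/182909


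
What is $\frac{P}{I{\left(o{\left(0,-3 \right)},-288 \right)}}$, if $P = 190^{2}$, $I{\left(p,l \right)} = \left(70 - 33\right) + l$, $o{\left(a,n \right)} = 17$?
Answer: $- \frac{36100}{251} \approx -143.82$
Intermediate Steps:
$I{\left(p,l \right)} = 37 + l$
$P = 36100$
$\frac{P}{I{\left(o{\left(0,-3 \right)},-288 \right)}} = \frac{36100}{37 - 288} = \frac{36100}{-251} = 36100 \left(- \frac{1}{251}\right) = - \frac{36100}{251}$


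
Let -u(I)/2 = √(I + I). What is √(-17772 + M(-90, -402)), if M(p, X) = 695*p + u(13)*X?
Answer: √(-80322 + 804*√26) ≈ 276.08*I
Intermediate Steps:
u(I) = -2*√2*√I (u(I) = -2*√(I + I) = -2*√2*√I)
M(p, X) = 695*p - 2*X*√26 (M(p, X) = 695*p + (-2*√2*√13)*X = 695*p + (-2*√26)*X = 695*p - 2*X*√26)
√(-17772 + M(-90, -402)) = √(-17772 + (695*(-90) - 2*(-402)*√26)) = √(-17772 + (-62550 + 804*√26)) = √(-80322 + 804*√26)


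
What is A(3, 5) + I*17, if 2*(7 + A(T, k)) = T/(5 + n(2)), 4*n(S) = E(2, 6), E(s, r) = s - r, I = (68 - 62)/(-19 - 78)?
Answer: -5957/776 ≈ -7.6765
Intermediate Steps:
I = -6/97 (I = 6/(-97) = 6*(-1/97) = -6/97 ≈ -0.061856)
n(S) = -1 (n(S) = (2 - 1*6)/4 = (2 - 6)/4 = (¼)*(-4) = -1)
A(T, k) = -7 + T/8 (A(T, k) = -7 + (T/(5 - 1))/2 = -7 + (T/4)/2 = -7 + T/8)
A(3, 5) + I*17 = (-7 + (⅛)*3) - 6/97*17 = (-7 + 3/8) - 102/97 = -53/8 - 102/97 = -5957/776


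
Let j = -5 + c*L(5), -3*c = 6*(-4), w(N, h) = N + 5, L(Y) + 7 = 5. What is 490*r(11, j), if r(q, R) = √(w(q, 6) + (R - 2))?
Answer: 490*I*√7 ≈ 1296.4*I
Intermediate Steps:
L(Y) = -2 (L(Y) = -7 + 5 = -2)
w(N, h) = 5 + N
c = 8 (c = -2*(-4) = -⅓*(-24) = 8)
j = -21 (j = -5 + 8*(-2) = -5 - 16 = -21)
r(q, R) = √(3 + R + q) (r(q, R) = √((5 + q) + (R - 2)) = √((5 + q) + (-2 + R)) = √(3 + R + q))
490*r(11, j) = 490*√(3 - 21 + 11) = 490*√(-7) = 490*(I*√7) = 490*I*√7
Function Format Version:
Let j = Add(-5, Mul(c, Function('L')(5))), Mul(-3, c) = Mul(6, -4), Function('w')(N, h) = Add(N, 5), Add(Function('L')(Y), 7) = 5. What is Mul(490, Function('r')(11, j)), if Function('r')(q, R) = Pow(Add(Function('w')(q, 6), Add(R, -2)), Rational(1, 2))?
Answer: Mul(490, I, Pow(7, Rational(1, 2))) ≈ Mul(1296.4, I)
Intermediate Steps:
Function('L')(Y) = -2 (Function('L')(Y) = Add(-7, 5) = -2)
Function('w')(N, h) = Add(5, N)
c = 8 (c = Mul(Rational(-1, 3), Mul(6, -4)) = Mul(Rational(-1, 3), -24) = 8)
j = -21 (j = Add(-5, Mul(8, -2)) = Add(-5, -16) = -21)
Function('r')(q, R) = Pow(Add(3, R, q), Rational(1, 2)) (Function('r')(q, R) = Pow(Add(Add(5, q), Add(R, -2)), Rational(1, 2)) = Pow(Add(Add(5, q), Add(-2, R)), Rational(1, 2)) = Pow(Add(3, R, q), Rational(1, 2)))
Mul(490, Function('r')(11, j)) = Mul(490, Pow(Add(3, -21, 11), Rational(1, 2))) = Mul(490, Pow(-7, Rational(1, 2))) = Mul(490, Mul(I, Pow(7, Rational(1, 2)))) = Mul(490, I, Pow(7, Rational(1, 2)))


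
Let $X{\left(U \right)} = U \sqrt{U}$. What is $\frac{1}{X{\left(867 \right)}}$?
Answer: $\frac{\sqrt{3}}{44217} \approx 3.9172 \cdot 10^{-5}$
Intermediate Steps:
$X{\left(U \right)} = U^{\frac{3}{2}}$
$\frac{1}{X{\left(867 \right)}} = \frac{1}{867^{\frac{3}{2}}} = \frac{1}{14739 \sqrt{3}} = \frac{\sqrt{3}}{44217}$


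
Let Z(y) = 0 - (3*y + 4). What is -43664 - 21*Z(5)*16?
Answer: -37280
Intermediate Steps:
Z(y) = -4 - 3*y (Z(y) = 0 - (4 + 3*y) = 0 + (-4 - 3*y) = -4 - 3*y)
-43664 - 21*Z(5)*16 = -43664 - 21*(-4 - 3*5)*16 = -43664 - 21*(-4 - 15)*16 = -43664 - 21*(-19)*16 = -43664 + 399*16 = -43664 + 6384 = -37280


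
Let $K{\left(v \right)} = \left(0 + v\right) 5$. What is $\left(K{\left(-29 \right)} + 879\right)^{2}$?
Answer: $538756$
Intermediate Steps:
$K{\left(v \right)} = 5 v$ ($K{\left(v \right)} = v 5 = 5 v$)
$\left(K{\left(-29 \right)} + 879\right)^{2} = \left(5 \left(-29\right) + 879\right)^{2} = \left(-145 + 879\right)^{2} = 734^{2} = 538756$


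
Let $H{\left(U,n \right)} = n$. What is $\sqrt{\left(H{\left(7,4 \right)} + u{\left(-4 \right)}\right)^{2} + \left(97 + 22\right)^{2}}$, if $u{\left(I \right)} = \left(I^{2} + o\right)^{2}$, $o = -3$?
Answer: $\sqrt{44090} \approx 209.98$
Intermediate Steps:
$u{\left(I \right)} = \left(-3 + I^{2}\right)^{2}$ ($u{\left(I \right)} = \left(I^{2} - 3\right)^{2} = \left(-3 + I^{2}\right)^{2}$)
$\sqrt{\left(H{\left(7,4 \right)} + u{\left(-4 \right)}\right)^{2} + \left(97 + 22\right)^{2}} = \sqrt{\left(4 + \left(-3 + \left(-4\right)^{2}\right)^{2}\right)^{2} + \left(97 + 22\right)^{2}} = \sqrt{\left(4 + \left(-3 + 16\right)^{2}\right)^{2} + 119^{2}} = \sqrt{\left(4 + 13^{2}\right)^{2} + 14161} = \sqrt{\left(4 + 169\right)^{2} + 14161} = \sqrt{173^{2} + 14161} = \sqrt{29929 + 14161} = \sqrt{44090}$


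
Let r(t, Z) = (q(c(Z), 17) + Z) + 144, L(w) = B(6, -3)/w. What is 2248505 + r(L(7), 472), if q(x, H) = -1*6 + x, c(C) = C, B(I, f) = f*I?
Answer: 2249587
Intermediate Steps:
B(I, f) = I*f
L(w) = -18/w (L(w) = (6*(-3))/w = -18/w)
q(x, H) = -6 + x
r(t, Z) = 138 + 2*Z (r(t, Z) = ((-6 + Z) + Z) + 144 = (-6 + 2*Z) + 144 = 138 + 2*Z)
2248505 + r(L(7), 472) = 2248505 + (138 + 2*472) = 2248505 + (138 + 944) = 2248505 + 1082 = 2249587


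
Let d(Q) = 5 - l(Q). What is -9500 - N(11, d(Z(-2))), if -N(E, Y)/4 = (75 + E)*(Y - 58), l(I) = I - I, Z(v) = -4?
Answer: -27732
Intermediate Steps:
l(I) = 0
d(Q) = 5 (d(Q) = 5 - 1*0 = 5 + 0 = 5)
N(E, Y) = -4*(-58 + Y)*(75 + E) (N(E, Y) = -4*(75 + E)*(Y - 58) = -4*(75 + E)*(-58 + Y) = -4*(-58 + Y)*(75 + E))
-9500 - N(11, d(Z(-2))) = -9500 - (17400 - 300*5 + 232*11 - 4*11*5) = -9500 - (17400 - 1500 + 2552 - 220) = -9500 - 1*18232 = -9500 - 18232 = -27732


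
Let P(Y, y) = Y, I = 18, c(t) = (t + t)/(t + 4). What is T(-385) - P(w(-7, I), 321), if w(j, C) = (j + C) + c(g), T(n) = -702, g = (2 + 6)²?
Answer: -12153/17 ≈ -714.88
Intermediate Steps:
g = 64 (g = 8² = 64)
c(t) = 2*t/(4 + t) (c(t) = (2*t)/(4 + t) = 2*t/(4 + t))
w(j, C) = 32/17 + C + j (w(j, C) = (j + C) + 2*64/(4 + 64) = (C + j) + 2*64/68 = (C + j) + 2*64*(1/68) = (C + j) + 32/17 = 32/17 + C + j)
T(-385) - P(w(-7, I), 321) = -702 - (32/17 + 18 - 7) = -702 - 1*219/17 = -702 - 219/17 = -12153/17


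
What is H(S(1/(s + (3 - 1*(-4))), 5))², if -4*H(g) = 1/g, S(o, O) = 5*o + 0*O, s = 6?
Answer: 169/400 ≈ 0.42250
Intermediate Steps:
S(o, O) = 5*o (S(o, O) = 5*o + 0 = 5*o)
H(g) = -1/(4*g)
H(S(1/(s + (3 - 1*(-4))), 5))² = (-1/(4*(5/(6 + (3 - 1*(-4))))))² = (-1/(4*(5/(6 + (3 + 4)))))² = (-1/(4*(5/(6 + 7))))² = (-1/(4*(5/13)))² = (-1/(4*(5*(1/13))))² = (-1/(4*5/13))² = (-¼*13/5)² = (-13/20)² = 169/400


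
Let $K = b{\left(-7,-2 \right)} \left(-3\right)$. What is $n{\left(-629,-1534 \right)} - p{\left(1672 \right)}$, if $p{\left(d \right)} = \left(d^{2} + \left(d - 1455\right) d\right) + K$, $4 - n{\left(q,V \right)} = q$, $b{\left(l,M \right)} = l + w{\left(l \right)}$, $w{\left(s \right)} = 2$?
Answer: $-3157790$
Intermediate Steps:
$b{\left(l,M \right)} = 2 + l$ ($b{\left(l,M \right)} = l + 2 = 2 + l$)
$K = 15$ ($K = \left(2 - 7\right) \left(-3\right) = \left(-5\right) \left(-3\right) = 15$)
$n{\left(q,V \right)} = 4 - q$
$p{\left(d \right)} = 15 + d^{2} + d \left(-1455 + d\right)$ ($p{\left(d \right)} = \left(d^{2} + \left(d - 1455\right) d\right) + 15 = \left(d^{2} + \left(-1455 + d\right) d\right) + 15 = \left(d^{2} + d \left(-1455 + d\right)\right) + 15 = 15 + d^{2} + d \left(-1455 + d\right)$)
$n{\left(-629,-1534 \right)} - p{\left(1672 \right)} = \left(4 - -629\right) - \left(15 - 2432760 + 2 \cdot 1672^{2}\right) = \left(4 + 629\right) - \left(15 - 2432760 + 2 \cdot 2795584\right) = 633 - \left(15 - 2432760 + 5591168\right) = 633 - 3158423 = -3157790$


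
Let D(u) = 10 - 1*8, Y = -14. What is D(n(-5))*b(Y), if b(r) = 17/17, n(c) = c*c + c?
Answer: 2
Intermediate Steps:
n(c) = c + c**2 (n(c) = c**2 + c = c + c**2)
b(r) = 1 (b(r) = 17*(1/17) = 1)
D(u) = 2 (D(u) = 10 - 8 = 2)
D(n(-5))*b(Y) = 2*1 = 2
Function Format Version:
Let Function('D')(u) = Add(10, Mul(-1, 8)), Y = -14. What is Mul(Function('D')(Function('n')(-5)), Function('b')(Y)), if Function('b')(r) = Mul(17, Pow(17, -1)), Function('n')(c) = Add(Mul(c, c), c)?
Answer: 2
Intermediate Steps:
Function('n')(c) = Add(c, Pow(c, 2)) (Function('n')(c) = Add(Pow(c, 2), c) = Add(c, Pow(c, 2)))
Function('b')(r) = 1 (Function('b')(r) = Mul(17, Rational(1, 17)) = 1)
Function('D')(u) = 2 (Function('D')(u) = Add(10, -8) = 2)
Mul(Function('D')(Function('n')(-5)), Function('b')(Y)) = Mul(2, 1) = 2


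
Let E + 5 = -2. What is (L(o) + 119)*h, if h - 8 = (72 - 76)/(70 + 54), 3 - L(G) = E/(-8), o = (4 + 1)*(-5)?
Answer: 239343/248 ≈ 965.09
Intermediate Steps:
o = -25 (o = 5*(-5) = -25)
E = -7 (E = -5 - 2 = -7)
L(G) = 17/8 (L(G) = 3 - (-7)/(-8) = 3 - (-7)*(-1)/8 = 3 - 1*7/8 = 3 - 7/8 = 17/8)
h = 247/31 (h = 8 + (72 - 76)/(70 + 54) = 8 - 4/124 = 8 - 4*1/124 = 8 - 1/31 = 247/31 ≈ 7.9677)
(L(o) + 119)*h = (17/8 + 119)*(247/31) = (969/8)*(247/31) = 239343/248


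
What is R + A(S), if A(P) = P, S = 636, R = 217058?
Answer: 217694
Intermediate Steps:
R + A(S) = 217058 + 636 = 217694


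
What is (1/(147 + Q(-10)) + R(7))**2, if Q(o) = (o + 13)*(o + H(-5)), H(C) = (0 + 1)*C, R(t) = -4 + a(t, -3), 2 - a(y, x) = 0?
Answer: 41209/10404 ≈ 3.9609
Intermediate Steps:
a(y, x) = 2 (a(y, x) = 2 - 1*0 = 2 + 0 = 2)
R(t) = -2 (R(t) = -4 + 2 = -2)
H(C) = C (H(C) = 1*C = C)
Q(o) = (-5 + o)*(13 + o) (Q(o) = (o + 13)*(o - 5) = (13 + o)*(-5 + o) = (-5 + o)*(13 + o))
(1/(147 + Q(-10)) + R(7))**2 = (1/(147 + (-65 + (-10)**2 + 8*(-10))) - 2)**2 = (1/(147 + (-65 + 100 - 80)) - 2)**2 = (1/(147 - 45) - 2)**2 = (1/102 - 2)**2 = (-203/102)**2 = 41209/10404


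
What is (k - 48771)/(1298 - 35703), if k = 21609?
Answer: 27162/34405 ≈ 0.78948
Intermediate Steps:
(k - 48771)/(1298 - 35703) = (21609 - 48771)/(1298 - 35703) = -27162/(-34405) = -27162*(-1/34405) = 27162/34405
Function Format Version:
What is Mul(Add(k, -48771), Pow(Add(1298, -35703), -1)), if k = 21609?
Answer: Rational(27162, 34405) ≈ 0.78948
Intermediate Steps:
Mul(Add(k, -48771), Pow(Add(1298, -35703), -1)) = Mul(Add(21609, -48771), Pow(Add(1298, -35703), -1)) = Mul(-27162, Pow(-34405, -1)) = Mul(-27162, Rational(-1, 34405)) = Rational(27162, 34405)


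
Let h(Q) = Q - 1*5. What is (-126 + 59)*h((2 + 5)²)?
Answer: -2948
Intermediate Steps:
h(Q) = -5 + Q (h(Q) = Q - 5 = -5 + Q)
(-126 + 59)*h((2 + 5)²) = (-126 + 59)*(-5 + (2 + 5)²) = -67*(-5 + 7²) = -67*(-5 + 49) = -67*44 = -2948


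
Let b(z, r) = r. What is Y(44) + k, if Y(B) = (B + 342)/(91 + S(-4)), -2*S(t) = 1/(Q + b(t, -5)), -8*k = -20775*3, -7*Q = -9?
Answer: 295518751/37912 ≈ 7794.9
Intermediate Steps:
Q = 9/7 (Q = -⅐*(-9) = 9/7 ≈ 1.2857)
k = 62325/8 (k = -(-20775)*3/8 = -⅛*(-62325) = 62325/8 ≈ 7790.6)
S(t) = 7/52 (S(t) = -1/(2*(9/7 - 5)) = -1/(2*(-26/7)) = -½*(-7/26) = 7/52)
Y(B) = 17784/4739 + 52*B/4739 (Y(B) = (B + 342)/(91 + 7/52) = (342 + B)/(4739/52) = (342 + B)*(52/4739) = 17784/4739 + 52*B/4739)
Y(44) + k = (17784/4739 + (52/4739)*44) + 62325/8 = (17784/4739 + 2288/4739) + 62325/8 = 20072/4739 + 62325/8 = 295518751/37912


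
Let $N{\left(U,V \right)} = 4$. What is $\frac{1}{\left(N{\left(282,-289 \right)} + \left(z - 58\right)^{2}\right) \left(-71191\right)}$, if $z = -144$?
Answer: $- \frac{1}{2905162328} \approx -3.4421 \cdot 10^{-10}$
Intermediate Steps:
$\frac{1}{\left(N{\left(282,-289 \right)} + \left(z - 58\right)^{2}\right) \left(-71191\right)} = \frac{1}{\left(4 + \left(-144 - 58\right)^{2}\right) \left(-71191\right)} = \frac{1}{4 + \left(-202\right)^{2}} \left(- \frac{1}{71191}\right) = \frac{1}{4 + 40804} \left(- \frac{1}{71191}\right) = \frac{1}{40808} \left(- \frac{1}{71191}\right) = - \frac{1}{2905162328}$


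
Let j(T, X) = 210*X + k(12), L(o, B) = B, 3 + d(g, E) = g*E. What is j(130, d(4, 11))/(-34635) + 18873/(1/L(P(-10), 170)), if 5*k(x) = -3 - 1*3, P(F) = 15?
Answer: 185205452902/57725 ≈ 3.2084e+6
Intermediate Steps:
d(g, E) = -3 + E*g (d(g, E) = -3 + g*E = -3 + E*g)
k(x) = -6/5 (k(x) = (-3 - 1*3)/5 = (-3 - 3)/5 = (1/5)*(-6) = -6/5)
j(T, X) = -6/5 + 210*X (j(T, X) = 210*X - 6/5 = -6/5 + 210*X)
j(130, d(4, 11))/(-34635) + 18873/(1/L(P(-10), 170)) = (-6/5 + 210*(-3 + 11*4))/(-34635) + 18873/(1/170) = (-6/5 + 210*(-3 + 44))*(-1/34635) + 18873/(1/170) = (-6/5 + 210*41)*(-1/34635) + 18873*170 = (-6/5 + 8610)*(-1/34635) + 3208410 = (43044/5)*(-1/34635) + 3208410 = -14348/57725 + 3208410 = 185205452902/57725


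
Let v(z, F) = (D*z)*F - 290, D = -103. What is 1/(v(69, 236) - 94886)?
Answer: -1/1772428 ≈ -5.6420e-7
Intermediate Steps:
v(z, F) = -290 - 103*F*z (v(z, F) = (-103*z)*F - 290 = -103*F*z - 290 = -290 - 103*F*z)
1/(v(69, 236) - 94886) = 1/((-290 - 103*236*69) - 94886) = 1/((-290 - 1677252) - 94886) = 1/(-1677542 - 94886) = 1/(-1772428) = -1/1772428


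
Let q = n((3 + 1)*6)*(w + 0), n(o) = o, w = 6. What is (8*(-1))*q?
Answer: -1152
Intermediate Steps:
q = 144 (q = ((3 + 1)*6)*(6 + 0) = (4*6)*6 = 24*6 = 144)
(8*(-1))*q = (8*(-1))*144 = -8*144 = -1152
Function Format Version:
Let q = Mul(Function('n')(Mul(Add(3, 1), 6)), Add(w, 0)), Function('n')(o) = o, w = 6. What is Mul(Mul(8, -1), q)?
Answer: -1152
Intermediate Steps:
q = 144 (q = Mul(Mul(Add(3, 1), 6), Add(6, 0)) = Mul(Mul(4, 6), 6) = Mul(24, 6) = 144)
Mul(Mul(8, -1), q) = Mul(Mul(8, -1), 144) = Mul(-8, 144) = -1152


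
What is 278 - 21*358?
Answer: -7240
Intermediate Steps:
278 - 21*358 = 278 - 7518 = -7240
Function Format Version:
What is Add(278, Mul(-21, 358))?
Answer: -7240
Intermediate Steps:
Add(278, Mul(-21, 358)) = Add(278, -7518) = -7240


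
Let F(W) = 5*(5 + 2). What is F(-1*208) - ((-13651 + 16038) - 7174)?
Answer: 4822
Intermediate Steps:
F(W) = 35 (F(W) = 5*7 = 35)
F(-1*208) - ((-13651 + 16038) - 7174) = 35 - ((-13651 + 16038) - 7174) = 35 - (2387 - 7174) = 35 - 1*(-4787) = 35 + 4787 = 4822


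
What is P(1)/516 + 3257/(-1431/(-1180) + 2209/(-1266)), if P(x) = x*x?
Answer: -1255315929793/205103292 ≈ -6120.4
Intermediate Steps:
P(x) = x**2
P(1)/516 + 3257/(-1431/(-1180) + 2209/(-1266)) = 1**2/516 + 3257/(-1431/(-1180) + 2209/(-1266)) = 1*(1/516) + 3257/(-1431*(-1/1180) + 2209*(-1/1266)) = 1/516 + 3257/(1431/1180 - 2209/1266) = 1/516 + 3257/(-397487/746940) = 1/516 + 3257*(-746940/397487) = 1/516 - 2432783580/397487 = -1255315929793/205103292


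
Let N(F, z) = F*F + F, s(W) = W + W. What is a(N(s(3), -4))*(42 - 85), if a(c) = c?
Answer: -1806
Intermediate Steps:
s(W) = 2*W
N(F, z) = F + F² (N(F, z) = F² + F = F + F²)
a(N(s(3), -4))*(42 - 85) = ((2*3)*(1 + 2*3))*(42 - 85) = (6*(1 + 6))*(-43) = (6*7)*(-43) = 42*(-43) = -1806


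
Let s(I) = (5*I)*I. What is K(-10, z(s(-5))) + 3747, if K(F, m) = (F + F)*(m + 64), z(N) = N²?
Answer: -310033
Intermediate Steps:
s(I) = 5*I²
K(F, m) = 2*F*(64 + m) (K(F, m) = (2*F)*(64 + m) = 2*F*(64 + m))
K(-10, z(s(-5))) + 3747 = 2*(-10)*(64 + (5*(-5)²)²) + 3747 = 2*(-10)*(64 + (5*25)²) + 3747 = 2*(-10)*(64 + 125²) + 3747 = 2*(-10)*(64 + 15625) + 3747 = 2*(-10)*15689 + 3747 = -313780 + 3747 = -310033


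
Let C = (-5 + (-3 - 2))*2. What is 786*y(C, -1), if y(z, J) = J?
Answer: -786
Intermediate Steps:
C = -20 (C = (-5 - 5)*2 = -10*2 = -20)
786*y(C, -1) = 786*(-1) = -786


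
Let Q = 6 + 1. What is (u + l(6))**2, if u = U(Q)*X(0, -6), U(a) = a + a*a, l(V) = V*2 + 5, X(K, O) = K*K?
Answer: 289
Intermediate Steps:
X(K, O) = K**2
l(V) = 5 + 2*V (l(V) = 2*V + 5 = 5 + 2*V)
Q = 7
U(a) = a + a**2
u = 0 (u = (7*(1 + 7))*0**2 = (7*8)*0 = 56*0 = 0)
(u + l(6))**2 = (0 + (5 + 2*6))**2 = (0 + (5 + 12))**2 = (0 + 17)**2 = 17**2 = 289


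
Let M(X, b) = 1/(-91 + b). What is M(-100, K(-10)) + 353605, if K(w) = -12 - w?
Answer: 32885264/93 ≈ 3.5361e+5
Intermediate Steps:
M(-100, K(-10)) + 353605 = 1/(-91 + (-12 - 1*(-10))) + 353605 = 1/(-91 + (-12 + 10)) + 353605 = 1/(-91 - 2) + 353605 = 1/(-93) + 353605 = -1/93 + 353605 = 32885264/93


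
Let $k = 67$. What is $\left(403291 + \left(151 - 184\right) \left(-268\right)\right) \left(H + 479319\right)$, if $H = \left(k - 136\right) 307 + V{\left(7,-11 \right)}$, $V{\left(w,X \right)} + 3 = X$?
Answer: $188808110470$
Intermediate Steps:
$V{\left(w,X \right)} = -3 + X$
$H = -21197$ ($H = \left(67 - 136\right) 307 - 14 = \left(-69\right) 307 - 14 = -21183 - 14 = -21197$)
$\left(403291 + \left(151 - 184\right) \left(-268\right)\right) \left(H + 479319\right) = \left(403291 + \left(151 - 184\right) \left(-268\right)\right) \left(-21197 + 479319\right) = \left(403291 - -8844\right) 458122 = \left(403291 + 8844\right) 458122 = 412135 \cdot 458122 = 188808110470$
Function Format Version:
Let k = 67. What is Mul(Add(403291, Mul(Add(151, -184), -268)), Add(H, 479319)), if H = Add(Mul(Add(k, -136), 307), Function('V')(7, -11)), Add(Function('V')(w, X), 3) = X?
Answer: 188808110470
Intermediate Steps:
Function('V')(w, X) = Add(-3, X)
H = -21197 (H = Add(Mul(Add(67, -136), 307), Add(-3, -11)) = Add(Mul(-69, 307), -14) = Add(-21183, -14) = -21197)
Mul(Add(403291, Mul(Add(151, -184), -268)), Add(H, 479319)) = Mul(Add(403291, Mul(Add(151, -184), -268)), Add(-21197, 479319)) = Mul(Add(403291, Mul(-33, -268)), 458122) = Mul(Add(403291, 8844), 458122) = Mul(412135, 458122) = 188808110470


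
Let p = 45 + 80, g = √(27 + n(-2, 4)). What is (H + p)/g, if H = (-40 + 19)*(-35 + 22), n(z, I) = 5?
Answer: 199*√2/4 ≈ 70.357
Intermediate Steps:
g = 4*√2 (g = √(27 + 5) = √32 = 4*√2 ≈ 5.6569)
p = 125
H = 273 (H = -21*(-13) = 273)
(H + p)/g = (273 + 125)/((4*√2)) = 398*(√2/8) = 199*√2/4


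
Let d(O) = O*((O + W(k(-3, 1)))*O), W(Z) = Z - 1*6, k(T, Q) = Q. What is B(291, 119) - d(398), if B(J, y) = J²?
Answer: -62168091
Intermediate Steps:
W(Z) = -6 + Z (W(Z) = Z - 6 = -6 + Z)
d(O) = O²*(-5 + O) (d(O) = O*((O + (-6 + 1))*O) = O*((O - 5)*O) = O*((-5 + O)*O) = O*(O*(-5 + O)) = O²*(-5 + O))
B(291, 119) - d(398) = 291² - 398²*(-5 + 398) = 84681 - 158404*393 = 84681 - 1*62252772 = 84681 - 62252772 = -62168091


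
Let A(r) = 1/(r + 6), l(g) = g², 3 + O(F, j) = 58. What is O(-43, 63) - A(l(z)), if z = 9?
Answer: 4784/87 ≈ 54.989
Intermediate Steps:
O(F, j) = 55 (O(F, j) = -3 + 58 = 55)
A(r) = 1/(6 + r)
O(-43, 63) - A(l(z)) = 55 - 1/(6 + 9²) = 55 - 1/(6 + 81) = 55 - 1/87 = 4784/87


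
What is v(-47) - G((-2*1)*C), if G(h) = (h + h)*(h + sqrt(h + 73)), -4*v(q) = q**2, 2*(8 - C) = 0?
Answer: -4257/4 + 32*sqrt(57) ≈ -822.66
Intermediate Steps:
C = 8 (C = 8 - 1/2*0 = 8 + 0 = 8)
v(q) = -q**2/4
G(h) = 2*h*(h + sqrt(73 + h)) (G(h) = (2*h)*(h + sqrt(73 + h)) = 2*h*(h + sqrt(73 + h)))
v(-47) - G((-2*1)*C) = -1/4*(-47)**2 - 2*-2*1*8*(-2*1*8 + sqrt(73 - 2*1*8)) = -1/4*2209 - 2*(-2*8)*(-2*8 + sqrt(73 - 2*8)) = -2209/4 - 2*(-16)*(-16 + sqrt(73 - 16)) = -2209/4 - 2*(-16)*(-16 + sqrt(57)) = -2209/4 - (512 - 32*sqrt(57)) = -2209/4 + (-512 + 32*sqrt(57)) = -4257/4 + 32*sqrt(57)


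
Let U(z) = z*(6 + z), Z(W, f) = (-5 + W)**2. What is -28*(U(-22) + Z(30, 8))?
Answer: -27356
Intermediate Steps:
-28*(U(-22) + Z(30, 8)) = -28*(-22*(6 - 22) + (-5 + 30)**2) = -28*(-22*(-16) + 25**2) = -28*(352 + 625) = -28*977 = -27356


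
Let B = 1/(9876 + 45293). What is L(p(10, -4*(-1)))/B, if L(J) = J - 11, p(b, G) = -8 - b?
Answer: -1599901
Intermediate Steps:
L(J) = -11 + J
B = 1/55169 ≈ 1.8126e-5
L(p(10, -4*(-1)))/B = (-11 + (-8 - 1*10))/(1/55169) = (-11 + (-8 - 10))*55169 = (-11 - 18)*55169 = -29*55169 = -1599901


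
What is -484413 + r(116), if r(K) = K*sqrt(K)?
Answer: -484413 + 232*sqrt(29) ≈ -4.8316e+5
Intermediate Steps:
r(K) = K**(3/2)
-484413 + r(116) = -484413 + 116**(3/2) = -484413 + 232*sqrt(29)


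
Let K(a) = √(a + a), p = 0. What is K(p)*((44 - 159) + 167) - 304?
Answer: -304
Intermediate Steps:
K(a) = √2*√a (K(a) = √(2*a) = √2*√a)
K(p)*((44 - 159) + 167) - 304 = (√2*√0)*((44 - 159) + 167) - 304 = (√2*0)*(-115 + 167) - 304 = 0*52 - 304 = 0 - 304 = -304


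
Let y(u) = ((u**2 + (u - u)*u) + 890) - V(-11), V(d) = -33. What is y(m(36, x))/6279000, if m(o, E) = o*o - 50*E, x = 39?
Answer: 428639/6279000 ≈ 0.068265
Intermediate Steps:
m(o, E) = o**2 - 50*E
y(u) = 923 + u**2 (y(u) = ((u**2 + (u - u)*u) + 890) - 1*(-33) = ((u**2 + 0*u) + 890) + 33 = ((u**2 + 0) + 890) + 33 = (u**2 + 890) + 33 = (890 + u**2) + 33 = 923 + u**2)
y(m(36, x))/6279000 = (923 + (36**2 - 50*39)**2)/6279000 = (923 + (1296 - 1950)**2)*(1/6279000) = (923 + (-654)**2)*(1/6279000) = (923 + 427716)*(1/6279000) = 428639*(1/6279000) = 428639/6279000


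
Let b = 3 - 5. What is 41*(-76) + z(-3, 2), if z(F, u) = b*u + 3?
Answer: -3117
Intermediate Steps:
b = -2
z(F, u) = 3 - 2*u (z(F, u) = -2*u + 3 = 3 - 2*u)
41*(-76) + z(-3, 2) = 41*(-76) + (3 - 2*2) = -3116 + (3 - 4) = -3116 - 1 = -3117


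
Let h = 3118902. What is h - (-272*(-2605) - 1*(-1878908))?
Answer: 531434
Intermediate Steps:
h - (-272*(-2605) - 1*(-1878908)) = 3118902 - (-272*(-2605) - 1*(-1878908)) = 3118902 - (708560 + 1878908) = 3118902 - 1*2587468 = 3118902 - 2587468 = 531434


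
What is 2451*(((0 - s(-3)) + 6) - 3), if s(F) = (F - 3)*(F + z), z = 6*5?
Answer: 404415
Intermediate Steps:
z = 30
s(F) = (-3 + F)*(30 + F) (s(F) = (F - 3)*(F + 30) = (-3 + F)*(30 + F))
2451*(((0 - s(-3)) + 6) - 3) = 2451*(((0 - (-90 + (-3)**2 + 27*(-3))) + 6) - 3) = 2451*(((0 - (-90 + 9 - 81)) + 6) - 3) = 2451*(((0 - 1*(-162)) + 6) - 3) = 2451*(((0 + 162) + 6) - 3) = 2451*((162 + 6) - 3) = 2451*(168 - 3) = 2451*165 = 404415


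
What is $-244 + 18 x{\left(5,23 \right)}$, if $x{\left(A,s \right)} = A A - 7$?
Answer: $80$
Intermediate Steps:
$x{\left(A,s \right)} = -7 + A^{2}$ ($x{\left(A,s \right)} = A^{2} - 7 = -7 + A^{2}$)
$-244 + 18 x{\left(5,23 \right)} = -244 + 18 \left(-7 + 5^{2}\right) = -244 + 18 \left(-7 + 25\right) = -244 + 18 \cdot 18 = -244 + 324 = 80$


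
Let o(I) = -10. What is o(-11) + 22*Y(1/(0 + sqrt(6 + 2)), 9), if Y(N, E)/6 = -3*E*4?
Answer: -14266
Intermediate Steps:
Y(N, E) = -72*E (Y(N, E) = 6*(-3*E*4) = 6*(-12*E) = -72*E)
o(-11) + 22*Y(1/(0 + sqrt(6 + 2)), 9) = -10 + 22*(-72*9) = -10 + 22*(-648) = -10 - 14256 = -14266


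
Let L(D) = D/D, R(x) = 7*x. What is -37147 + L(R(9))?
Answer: -37146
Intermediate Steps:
L(D) = 1
-37147 + L(R(9)) = -37147 + 1 = -37146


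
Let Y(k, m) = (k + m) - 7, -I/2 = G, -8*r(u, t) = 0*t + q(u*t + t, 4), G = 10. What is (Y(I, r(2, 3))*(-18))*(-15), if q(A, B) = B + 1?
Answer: -29835/4 ≈ -7458.8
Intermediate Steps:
q(A, B) = 1 + B
r(u, t) = -5/8 (r(u, t) = -(0*t + (1 + 4))/8 = -(0 + 5)/8 = -⅛*5 = -5/8)
I = -20 (I = -2*10 = -20)
Y(k, m) = -7 + k + m
(Y(I, r(2, 3))*(-18))*(-15) = ((-7 - 20 - 5/8)*(-18))*(-15) = -221/8*(-18)*(-15) = (1989/4)*(-15) = -29835/4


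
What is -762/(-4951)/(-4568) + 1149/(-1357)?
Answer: -12993505533/15345069988 ≈ -0.84675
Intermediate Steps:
-762/(-4951)/(-4568) + 1149/(-1357) = -762*(-1/4951)*(-1/4568) + 1149*(-1/1357) = (762/4951)*(-1/4568) - 1149/1357 = -381/11308084 - 1149/1357 = -12993505533/15345069988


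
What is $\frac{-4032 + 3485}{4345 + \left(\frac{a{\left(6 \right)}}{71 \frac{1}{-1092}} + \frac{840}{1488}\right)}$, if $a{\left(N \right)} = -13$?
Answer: $- \frac{2407894}{20009327} \approx -0.12034$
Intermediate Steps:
$\frac{-4032 + 3485}{4345 + \left(\frac{a{\left(6 \right)}}{71 \frac{1}{-1092}} + \frac{840}{1488}\right)} = \frac{-4032 + 3485}{4345 + \left(- \frac{13}{71 \frac{1}{-1092}} + \frac{840}{1488}\right)} = - \frac{547}{4345 - \left(- \frac{35}{62} + \frac{13}{71 \left(- \frac{1}{1092}\right)}\right)} = - \frac{547}{4345 - \left(- \frac{35}{62} + \frac{13}{- \frac{71}{1092}}\right)} = - \frac{547}{4345 + \left(\left(-13\right) \left(- \frac{1092}{71}\right) + \frac{35}{62}\right)} = - \frac{547}{4345 + \left(\frac{14196}{71} + \frac{35}{62}\right)} = - \frac{547}{4345 + \frac{882637}{4402}} = - \frac{547}{\frac{20009327}{4402}} = \left(-547\right) \frac{4402}{20009327} = - \frac{2407894}{20009327}$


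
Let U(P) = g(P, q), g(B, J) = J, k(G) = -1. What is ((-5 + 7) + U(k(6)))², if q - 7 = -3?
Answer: 36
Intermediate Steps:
q = 4 (q = 7 - 3 = 4)
U(P) = 4
((-5 + 7) + U(k(6)))² = ((-5 + 7) + 4)² = (2 + 4)² = 6² = 36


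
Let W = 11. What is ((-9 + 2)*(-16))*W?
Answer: 1232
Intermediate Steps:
((-9 + 2)*(-16))*W = ((-9 + 2)*(-16))*11 = -7*(-16)*11 = 112*11 = 1232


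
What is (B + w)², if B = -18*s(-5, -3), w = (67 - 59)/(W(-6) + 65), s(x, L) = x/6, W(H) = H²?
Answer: 2319529/10201 ≈ 227.38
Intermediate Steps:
s(x, L) = x/6 (s(x, L) = x*(⅙) = x/6)
w = 8/101 (w = (67 - 59)/((-6)² + 65) = 8/(36 + 65) = 8/101 ≈ 0.079208)
B = 15 (B = -3*(-5) = -18*(-⅚) = 15)
(B + w)² = (15 + 8/101)² = (1523/101)² = 2319529/10201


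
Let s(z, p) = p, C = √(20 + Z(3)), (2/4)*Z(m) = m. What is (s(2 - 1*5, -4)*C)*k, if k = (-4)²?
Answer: -64*√26 ≈ -326.34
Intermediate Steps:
Z(m) = 2*m
C = √26 (C = √(20 + 2*3) = √(20 + 6) = √26 ≈ 5.0990)
k = 16
(s(2 - 1*5, -4)*C)*k = -4*√26*16 = -64*√26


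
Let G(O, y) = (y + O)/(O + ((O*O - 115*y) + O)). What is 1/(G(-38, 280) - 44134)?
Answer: -15416/680369865 ≈ -2.2658e-5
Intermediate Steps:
G(O, y) = (O + y)/(O**2 - 115*y + 2*O) (G(O, y) = (O + y)/(O + ((O**2 - 115*y) + O)) = (O + y)/(O + (O + O**2 - 115*y)) = (O + y)/(O**2 - 115*y + 2*O))
1/(G(-38, 280) - 44134) = 1/((-38 + 280)/((-38)**2 - 115*280 + 2*(-38)) - 44134) = 1/(242/(1444 - 32200 - 76) - 44134) = 1/(242/(-30832) - 44134) = 1/(-1/30832*242 - 44134) = 1/(-121/15416 - 44134) = 1/(-680369865/15416) = -15416/680369865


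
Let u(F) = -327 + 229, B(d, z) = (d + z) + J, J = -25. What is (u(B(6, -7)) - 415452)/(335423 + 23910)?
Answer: -415550/359333 ≈ -1.1564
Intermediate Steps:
B(d, z) = -25 + d + z (B(d, z) = (d + z) - 25 = -25 + d + z)
u(F) = -98
(u(B(6, -7)) - 415452)/(335423 + 23910) = (-98 - 415452)/(335423 + 23910) = -415550/359333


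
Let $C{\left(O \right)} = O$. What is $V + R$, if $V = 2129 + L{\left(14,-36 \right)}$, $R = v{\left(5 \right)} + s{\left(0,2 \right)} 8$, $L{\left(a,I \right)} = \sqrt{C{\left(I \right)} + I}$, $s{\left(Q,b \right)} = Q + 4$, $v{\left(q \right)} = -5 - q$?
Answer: $2151 + 6 i \sqrt{2} \approx 2151.0 + 8.4853 i$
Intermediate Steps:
$s{\left(Q,b \right)} = 4 + Q$
$L{\left(a,I \right)} = \sqrt{2} \sqrt{I}$ ($L{\left(a,I \right)} = \sqrt{I + I} = \sqrt{2 I} = \sqrt{2} \sqrt{I}$)
$R = 22$ ($R = \left(-5 - 5\right) + \left(4 + 0\right) 8 = \left(-5 - 5\right) + 4 \cdot 8 = -10 + 32 = 22$)
$V = 2129 + 6 i \sqrt{2}$ ($V = 2129 + \sqrt{2} \sqrt{-36} = 2129 + \sqrt{2} \cdot 6 i = 2129 + 6 i \sqrt{2} \approx 2129.0 + 8.4853 i$)
$V + R = \left(2129 + 6 i \sqrt{2}\right) + 22 = 2151 + 6 i \sqrt{2}$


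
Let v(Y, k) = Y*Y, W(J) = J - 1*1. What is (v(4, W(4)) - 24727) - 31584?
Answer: -56295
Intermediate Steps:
W(J) = -1 + J (W(J) = J - 1 = -1 + J)
v(Y, k) = Y²
(v(4, W(4)) - 24727) - 31584 = (4² - 24727) - 31584 = (16 - 24727) - 31584 = -24711 - 31584 = -56295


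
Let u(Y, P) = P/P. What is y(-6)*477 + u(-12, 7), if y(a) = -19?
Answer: -9062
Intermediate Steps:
u(Y, P) = 1
y(-6)*477 + u(-12, 7) = -19*477 + 1 = -9063 + 1 = -9062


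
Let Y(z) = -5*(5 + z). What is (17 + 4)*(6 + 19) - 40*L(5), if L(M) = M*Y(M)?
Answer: 10525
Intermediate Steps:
Y(z) = -25 - 5*z
L(M) = M*(-25 - 5*M)
(17 + 4)*(6 + 19) - 40*L(5) = (17 + 4)*(6 + 19) - (-200)*5*(5 + 5) = 21*25 - (-200)*5*10 = 525 - 40*(-250) = 525 + 10000 = 10525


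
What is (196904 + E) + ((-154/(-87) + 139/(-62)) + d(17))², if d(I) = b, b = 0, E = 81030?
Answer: 8086561799449/29095236 ≈ 2.7793e+5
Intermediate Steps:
d(I) = 0
(196904 + E) + ((-154/(-87) + 139/(-62)) + d(17))² = (196904 + 81030) + ((-154/(-87) + 139/(-62)) + 0)² = 277934 + ((-154*(-1/87) + 139*(-1/62)) + 0)² = 277934 + ((154/87 - 139/62) + 0)² = 277934 + (-2545/5394 + 0)² = 277934 + (-2545/5394)² = 277934 + 6477025/29095236 = 8086561799449/29095236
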